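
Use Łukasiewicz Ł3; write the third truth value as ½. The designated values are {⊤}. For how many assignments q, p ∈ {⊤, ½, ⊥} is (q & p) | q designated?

Designated under: (q=⊤, p=⊤); (q=⊤, p=½); (q=⊤, p=⊥).

3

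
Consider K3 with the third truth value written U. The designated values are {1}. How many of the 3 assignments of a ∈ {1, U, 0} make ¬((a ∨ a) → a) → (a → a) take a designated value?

2

a=1: 1 ✓
a=U: U ·
a=0: 1 ✓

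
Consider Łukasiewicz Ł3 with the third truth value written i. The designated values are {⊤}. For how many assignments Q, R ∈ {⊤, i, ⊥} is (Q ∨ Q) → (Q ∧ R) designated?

6

Of the 9 assignments, 6 give a value in {⊤}.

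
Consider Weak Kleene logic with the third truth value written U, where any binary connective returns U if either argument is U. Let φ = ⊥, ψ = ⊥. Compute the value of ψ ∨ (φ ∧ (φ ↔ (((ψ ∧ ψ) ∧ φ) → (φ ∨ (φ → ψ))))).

ψ ∧ ψ = ⊥ ∧ ⊥ = ⊥
(ψ ∧ ψ) ∧ φ = ⊥ ∧ ⊥ = ⊥
φ → ψ = ⊥ → ⊥ = ⊤
φ ∨ (φ → ψ) = ⊥ ∨ ⊤ = ⊤
((ψ ∧ ψ) ∧ φ) → (φ ∨ (φ → ψ)) = ⊥ → ⊤ = ⊤
φ ↔ (((ψ ∧ ψ) ∧ φ) → (φ ∨ (φ → ψ))) = ⊥ ↔ ⊤ = ⊥
φ ∧ (φ ↔ (((ψ ∧ ψ) ∧ φ) → (φ ∨ (φ → ψ)))) = ⊥ ∧ ⊥ = ⊥
ψ ∨ (φ ∧ (φ ↔ (((ψ ∧ ψ) ∧ φ) → (φ ∨ (φ → ψ))))) = ⊥ ∨ ⊥ = ⊥

⊥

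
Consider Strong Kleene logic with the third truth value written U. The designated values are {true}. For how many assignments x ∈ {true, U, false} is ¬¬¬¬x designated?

1

x=true: true ✓
x=U: U ·
x=false: false ·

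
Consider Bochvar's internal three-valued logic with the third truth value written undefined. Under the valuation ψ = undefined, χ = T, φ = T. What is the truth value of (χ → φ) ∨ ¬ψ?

χ → φ = T → T = T
¬ψ = ¬undefined = undefined
(χ → φ) ∨ ¬ψ = T ∨ undefined = undefined

undefined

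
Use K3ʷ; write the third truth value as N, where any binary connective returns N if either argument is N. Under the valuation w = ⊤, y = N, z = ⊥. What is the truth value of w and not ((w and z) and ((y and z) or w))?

N

w and z = ⊤ and ⊥ = ⊥
y and z = N and ⊥ = N
(y and z) or w = N or ⊤ = N
(w and z) and ((y and z) or w) = ⊥ and N = N
not ((w and z) and ((y and z) or w)) = not N = N
w and not ((w and z) and ((y and z) or w)) = ⊤ and N = N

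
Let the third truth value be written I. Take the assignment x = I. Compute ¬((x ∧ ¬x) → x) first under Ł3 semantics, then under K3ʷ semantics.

⊥; I

In Ł3: ¬x = ¬I = I
x ∧ ¬x = I ∧ I = I
(x ∧ ¬x) → x = I → I = ⊤
¬((x ∧ ¬x) → x) = ¬⊤ = ⊥
In K3ʷ: ¬x = ¬I = I
x ∧ ¬x = I ∧ I = I
(x ∧ ¬x) → x = I → I = I  [any arg is the third value ⇒ result is the third value]
¬((x ∧ ¬x) → x) = ¬I = I
They differ because Ł3 and K3ʷ treat I differently under the binary connectives.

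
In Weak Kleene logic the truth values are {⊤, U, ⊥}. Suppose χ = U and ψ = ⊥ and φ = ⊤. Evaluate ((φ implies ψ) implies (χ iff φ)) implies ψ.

φ implies ψ = ⊤ implies ⊥ = ⊥
χ iff φ = U iff ⊤ = U
(φ implies ψ) implies (χ iff φ) = ⊥ implies U = U  [any arg is the third value ⇒ result is the third value]
((φ implies ψ) implies (χ iff φ)) implies ψ = U implies ⊥ = U

U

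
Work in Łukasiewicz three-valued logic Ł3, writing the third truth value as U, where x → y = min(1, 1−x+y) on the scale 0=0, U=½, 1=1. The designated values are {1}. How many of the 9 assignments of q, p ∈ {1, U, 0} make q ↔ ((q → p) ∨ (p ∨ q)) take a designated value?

Designated under: (q=1, p=1); (q=1, p=U); (q=1, p=0); (q=U, p=0).

4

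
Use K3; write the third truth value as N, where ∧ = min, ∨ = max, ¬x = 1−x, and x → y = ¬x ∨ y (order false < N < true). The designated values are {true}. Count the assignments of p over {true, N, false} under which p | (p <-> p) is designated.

2

p=true: true ✓
p=N: N ·
p=false: true ✓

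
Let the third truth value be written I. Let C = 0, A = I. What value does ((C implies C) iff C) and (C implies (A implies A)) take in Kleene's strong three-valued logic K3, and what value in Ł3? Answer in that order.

0; 0

In Kleene's strong three-valued logic K3: C implies C = 0 implies 0 = 1
(C implies C) iff C = 1 iff 0 = 0
A implies A = I implies I = I
C implies (A implies A) = 0 implies I = 1
((C implies C) iff C) and (C implies (A implies A)) = 0 and 1 = 0
In Ł3: C implies C = 0 implies 0 = 1
(C implies C) iff C = 1 iff 0 = 0
A implies A = I implies I = 1  [min(1, 1−½+½)]
C implies (A implies A) = 0 implies 1 = 1
((C implies C) iff C) and (C implies (A implies A)) = 0 and 1 = 0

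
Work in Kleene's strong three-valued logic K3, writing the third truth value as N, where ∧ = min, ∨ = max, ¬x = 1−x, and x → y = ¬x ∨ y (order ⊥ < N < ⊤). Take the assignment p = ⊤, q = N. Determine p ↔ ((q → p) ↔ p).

⊤

q → p = N → ⊤ = ⊤  [¬N ∨ ⊤]
(q → p) ↔ p = ⊤ ↔ ⊤ = ⊤
p ↔ ((q → p) ↔ p) = ⊤ ↔ ⊤ = ⊤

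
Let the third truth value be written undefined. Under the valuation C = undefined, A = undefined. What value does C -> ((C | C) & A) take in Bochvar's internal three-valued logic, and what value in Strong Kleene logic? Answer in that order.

In Bochvar's internal three-valued logic: C | C = undefined | undefined = undefined
(C | C) & A = undefined & undefined = undefined
C -> ((C | C) & A) = undefined -> undefined = undefined
In Strong Kleene logic: C | C = undefined | undefined = undefined
(C | C) & A = undefined & undefined = undefined
C -> ((C | C) & A) = undefined -> undefined = undefined

undefined; undefined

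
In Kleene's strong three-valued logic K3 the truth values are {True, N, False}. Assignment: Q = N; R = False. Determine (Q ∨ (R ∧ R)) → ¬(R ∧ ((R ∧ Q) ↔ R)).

True

R ∧ R = False ∧ False = False
Q ∨ (R ∧ R) = N ∨ False = N
R ∧ Q = False ∧ N = False
(R ∧ Q) ↔ R = False ↔ False = True
R ∧ ((R ∧ Q) ↔ R) = False ∧ True = False
¬(R ∧ ((R ∧ Q) ↔ R)) = ¬False = True
(Q ∨ (R ∧ R)) → ¬(R ∧ ((R ∧ Q) ↔ R)) = N → True = True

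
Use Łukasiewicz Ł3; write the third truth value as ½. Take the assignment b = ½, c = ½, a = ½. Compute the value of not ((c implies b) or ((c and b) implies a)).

false

c implies b = ½ implies ½ = true  [min(1, 1−½+½)]
c and b = ½ and ½ = ½
(c and b) implies a = ½ implies ½ = true
(c implies b) or ((c and b) implies a) = true or true = true
not ((c implies b) or ((c and b) implies a)) = not true = false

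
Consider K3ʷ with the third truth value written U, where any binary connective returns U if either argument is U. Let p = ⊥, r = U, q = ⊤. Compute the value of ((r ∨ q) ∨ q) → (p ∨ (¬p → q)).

U

r ∨ q = U ∨ ⊤ = U
(r ∨ q) ∨ q = U ∨ ⊤ = U
¬p = ¬⊥ = ⊤
¬p → q = ⊤ → ⊤ = ⊤
p ∨ (¬p → q) = ⊥ ∨ ⊤ = ⊤
((r ∨ q) ∨ q) → (p ∨ (¬p → q)) = U → ⊤ = U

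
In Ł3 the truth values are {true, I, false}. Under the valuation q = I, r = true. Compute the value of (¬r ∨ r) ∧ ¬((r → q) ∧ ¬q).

¬r = ¬true = false
¬r ∨ r = false ∨ true = true
r → q = true → I = I  [min(1, 1−1+½)]
¬q = ¬I = I
(r → q) ∧ ¬q = I ∧ I = I
¬((r → q) ∧ ¬q) = ¬I = I
(¬r ∨ r) ∧ ¬((r → q) ∧ ¬q) = true ∧ I = I

I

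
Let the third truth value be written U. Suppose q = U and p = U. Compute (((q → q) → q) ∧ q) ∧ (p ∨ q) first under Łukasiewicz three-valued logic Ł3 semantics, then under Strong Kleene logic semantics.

In Łukasiewicz three-valued logic Ł3: q → q = U → U = True  [min(1, 1−½+½)]
(q → q) → q = True → U = U
((q → q) → q) ∧ q = U ∧ U = U
p ∨ q = U ∨ U = U
(((q → q) → q) ∧ q) ∧ (p ∨ q) = U ∧ U = U
In Strong Kleene logic: q → q = U → U = U  [¬U ∨ U]
(q → q) → q = U → U = U
((q → q) → q) ∧ q = U ∧ U = U
p ∨ q = U ∨ U = U
(((q → q) → q) ∧ q) ∧ (p ∨ q) = U ∧ U = U

U; U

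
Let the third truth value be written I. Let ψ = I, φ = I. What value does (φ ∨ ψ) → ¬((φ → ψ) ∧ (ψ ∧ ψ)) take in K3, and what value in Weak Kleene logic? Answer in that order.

I; I

In K3: φ ∨ ψ = I ∨ I = I
φ → ψ = I → I = I  [¬I ∨ I]
ψ ∧ ψ = I ∧ I = I
(φ → ψ) ∧ (ψ ∧ ψ) = I ∧ I = I
¬((φ → ψ) ∧ (ψ ∧ ψ)) = ¬I = I
(φ ∨ ψ) → ¬((φ → ψ) ∧ (ψ ∧ ψ)) = I → I = I
In Weak Kleene logic: φ ∨ ψ = I ∨ I = I
φ → ψ = I → I = I
ψ ∧ ψ = I ∧ I = I
(φ → ψ) ∧ (ψ ∧ ψ) = I ∧ I = I
¬((φ → ψ) ∧ (ψ ∧ ψ)) = ¬I = I
(φ ∨ ψ) → ¬((φ → ψ) ∧ (ψ ∧ ψ)) = I → I = I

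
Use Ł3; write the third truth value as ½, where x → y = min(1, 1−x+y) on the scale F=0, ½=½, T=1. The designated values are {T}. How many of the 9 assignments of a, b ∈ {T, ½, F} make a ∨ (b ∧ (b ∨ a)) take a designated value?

5

Of the 9 assignments, 5 give a value in {T}.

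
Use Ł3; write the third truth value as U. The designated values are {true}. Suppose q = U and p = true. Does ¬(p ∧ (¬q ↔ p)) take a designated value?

¬q = ¬U = U
¬q ↔ p = U ↔ true = U  [1 − |½−1|]
p ∧ (¬q ↔ p) = true ∧ U = U
¬(p ∧ (¬q ↔ p)) = ¬U = U
U ∉ {true}.

No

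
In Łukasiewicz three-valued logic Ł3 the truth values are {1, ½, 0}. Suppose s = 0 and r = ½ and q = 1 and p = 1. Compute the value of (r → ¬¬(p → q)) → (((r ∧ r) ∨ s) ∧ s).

0

p → q = 1 → 1 = 1
¬(p → q) = ¬1 = 0
¬¬(p → q) = ¬0 = 1
r → ¬¬(p → q) = ½ → 1 = 1
r ∧ r = ½ ∧ ½ = ½
(r ∧ r) ∨ s = ½ ∨ 0 = ½
((r ∧ r) ∨ s) ∧ s = ½ ∧ 0 = 0
(r → ¬¬(p → q)) → (((r ∧ r) ∨ s) ∧ s) = 1 → 0 = 0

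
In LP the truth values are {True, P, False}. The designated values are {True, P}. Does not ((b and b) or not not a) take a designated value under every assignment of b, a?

Countermodel: b=True, a=True gives False, which is not designated.

No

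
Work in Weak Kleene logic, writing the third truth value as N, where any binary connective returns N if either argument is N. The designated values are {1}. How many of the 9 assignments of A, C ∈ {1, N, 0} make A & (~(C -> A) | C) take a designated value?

1

Designated under: (A=1, C=1).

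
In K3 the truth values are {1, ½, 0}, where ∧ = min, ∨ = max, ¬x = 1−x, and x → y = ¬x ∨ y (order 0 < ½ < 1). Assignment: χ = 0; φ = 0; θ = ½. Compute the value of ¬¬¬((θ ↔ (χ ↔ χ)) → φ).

½

χ ↔ χ = 0 ↔ 0 = 1
θ ↔ (χ ↔ χ) = ½ ↔ 1 = ½
(θ ↔ (χ ↔ χ)) → φ = ½ → 0 = ½  [¬½ ∨ 0]
¬((θ ↔ (χ ↔ χ)) → φ) = ¬½ = ½
¬¬((θ ↔ (χ ↔ χ)) → φ) = ¬½ = ½
¬¬¬((θ ↔ (χ ↔ χ)) → φ) = ¬½ = ½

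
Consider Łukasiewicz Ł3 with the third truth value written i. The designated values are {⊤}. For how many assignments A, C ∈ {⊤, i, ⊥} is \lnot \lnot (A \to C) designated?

6

Of the 9 assignments, 6 give a value in {⊤}.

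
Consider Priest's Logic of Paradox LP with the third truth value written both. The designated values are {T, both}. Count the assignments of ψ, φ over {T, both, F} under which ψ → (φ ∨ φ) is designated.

Of the 9 assignments, 8 give a value in {T, both}.

8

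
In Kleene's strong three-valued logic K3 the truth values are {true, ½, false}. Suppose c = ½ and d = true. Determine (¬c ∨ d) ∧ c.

½

¬c = ¬½ = ½
¬c ∨ d = ½ ∨ true = true
(¬c ∨ d) ∧ c = true ∧ ½ = ½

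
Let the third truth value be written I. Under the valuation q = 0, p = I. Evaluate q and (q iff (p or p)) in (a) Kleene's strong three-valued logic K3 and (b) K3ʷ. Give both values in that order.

In Kleene's strong three-valued logic K3: p or p = I or I = I
q iff (p or p) = 0 iff I = I
q and (q iff (p or p)) = 0 and I = 0
In K3ʷ: p or p = I or I = I
q iff (p or p) = 0 iff I = I
q and (q iff (p or p)) = 0 and I = I
They differ because Kleene's strong three-valued logic K3 and K3ʷ treat I differently under the binary connectives.

0; I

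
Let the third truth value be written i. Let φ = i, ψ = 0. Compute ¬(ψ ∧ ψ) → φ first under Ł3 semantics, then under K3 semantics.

i; i

In Ł3: ψ ∧ ψ = 0 ∧ 0 = 0
¬(ψ ∧ ψ) = ¬0 = 1
¬(ψ ∧ ψ) → φ = 1 → i = i  [min(1, 1−1+½)]
In K3: ψ ∧ ψ = 0 ∧ 0 = 0
¬(ψ ∧ ψ) = ¬0 = 1
¬(ψ ∧ ψ) → φ = 1 → i = i  [¬1 ∨ i]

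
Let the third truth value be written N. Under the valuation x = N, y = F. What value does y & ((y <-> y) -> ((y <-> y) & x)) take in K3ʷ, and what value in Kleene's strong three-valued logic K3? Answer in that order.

In K3ʷ: y <-> y = F <-> F = T
y <-> y = F <-> F = T
(y <-> y) & x = T & N = N
(y <-> y) -> ((y <-> y) & x) = T -> N = N  [any arg is the third value ⇒ result is the third value]
y & ((y <-> y) -> ((y <-> y) & x)) = F & N = N
In Kleene's strong three-valued logic K3: y <-> y = F <-> F = T
y <-> y = F <-> F = T
(y <-> y) & x = T & N = N
(y <-> y) -> ((y <-> y) & x) = T -> N = N
y & ((y <-> y) -> ((y <-> y) & x)) = F & N = F
They differ because K3ʷ and Kleene's strong three-valued logic K3 treat N differently under the binary connectives.

N; F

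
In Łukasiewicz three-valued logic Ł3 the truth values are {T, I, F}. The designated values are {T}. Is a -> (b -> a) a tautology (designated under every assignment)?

Every assignment of a, b over {T, I, F} gives a value in {T}.
In particular, with a=I, b=I: a -> (b -> a) = T.

Yes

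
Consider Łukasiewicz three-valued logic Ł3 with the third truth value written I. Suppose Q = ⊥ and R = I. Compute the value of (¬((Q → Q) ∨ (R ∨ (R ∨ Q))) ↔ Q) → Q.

Q → Q = ⊥ → ⊥ = ⊤
R ∨ Q = I ∨ ⊥ = I
R ∨ (R ∨ Q) = I ∨ I = I
(Q → Q) ∨ (R ∨ (R ∨ Q)) = ⊤ ∨ I = ⊤
¬((Q → Q) ∨ (R ∨ (R ∨ Q))) = ¬⊤ = ⊥
¬((Q → Q) ∨ (R ∨ (R ∨ Q))) ↔ Q = ⊥ ↔ ⊥ = ⊤
(¬((Q → Q) ∨ (R ∨ (R ∨ Q))) ↔ Q) → Q = ⊤ → ⊥ = ⊥

⊥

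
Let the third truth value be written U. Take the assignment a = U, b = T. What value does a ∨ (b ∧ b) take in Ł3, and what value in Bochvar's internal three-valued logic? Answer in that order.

In Ł3: b ∧ b = T ∧ T = T
a ∨ (b ∧ b) = U ∨ T = T
In Bochvar's internal three-valued logic: b ∧ b = T ∧ T = T
a ∨ (b ∧ b) = U ∨ T = U
They differ because Ł3 and Bochvar's internal three-valued logic treat U differently under the binary connectives.

T; U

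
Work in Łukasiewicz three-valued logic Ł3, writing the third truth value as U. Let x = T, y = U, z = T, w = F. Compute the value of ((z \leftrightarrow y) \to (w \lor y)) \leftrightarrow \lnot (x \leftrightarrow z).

F

z \leftrightarrow y = T \leftrightarrow U = U  [1 − |1−½|]
w \lor y = F \lor U = U
(z \leftrightarrow y) \to (w \lor y) = U \to U = T
x \leftrightarrow z = T \leftrightarrow T = T
\lnot (x \leftrightarrow z) = \lnot T = F
((z \leftrightarrow y) \to (w \lor y)) \leftrightarrow \lnot (x \leftrightarrow z) = T \leftrightarrow F = F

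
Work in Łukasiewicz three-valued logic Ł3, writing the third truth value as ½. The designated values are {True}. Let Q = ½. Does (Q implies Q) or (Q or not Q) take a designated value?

Q implies Q = ½ implies ½ = True  [min(1, 1−½+½)]
not Q = not ½ = ½
Q or not Q = ½ or ½ = ½
(Q implies Q) or (Q or not Q) = True or ½ = True
True ∈ {True}.

Yes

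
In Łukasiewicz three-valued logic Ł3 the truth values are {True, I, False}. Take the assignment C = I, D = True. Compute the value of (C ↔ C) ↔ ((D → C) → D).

True

C ↔ C = I ↔ I = True  [1 − |½−½|]
D → C = True → I = I
(D → C) → D = I → True = True
(C ↔ C) ↔ ((D → C) → D) = True ↔ True = True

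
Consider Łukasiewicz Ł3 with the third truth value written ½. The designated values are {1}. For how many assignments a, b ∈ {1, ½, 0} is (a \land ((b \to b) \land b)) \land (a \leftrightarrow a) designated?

Designated under: (a=1, b=1).

1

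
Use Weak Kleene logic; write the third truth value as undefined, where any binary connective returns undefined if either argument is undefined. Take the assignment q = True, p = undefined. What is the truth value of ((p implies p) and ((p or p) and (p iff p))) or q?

undefined

p implies p = undefined implies undefined = undefined
p or p = undefined or undefined = undefined
p iff p = undefined iff undefined = undefined
(p or p) and (p iff p) = undefined and undefined = undefined
(p implies p) and ((p or p) and (p iff p)) = undefined and undefined = undefined
((p implies p) and ((p or p) and (p iff p))) or q = undefined or True = undefined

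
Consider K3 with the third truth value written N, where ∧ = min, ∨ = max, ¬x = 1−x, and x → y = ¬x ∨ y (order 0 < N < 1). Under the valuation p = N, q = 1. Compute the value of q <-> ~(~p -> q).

0

~p = ~N = N
~p -> q = N -> 1 = 1
~(~p -> q) = ~1 = 0
q <-> ~(~p -> q) = 1 <-> 0 = 0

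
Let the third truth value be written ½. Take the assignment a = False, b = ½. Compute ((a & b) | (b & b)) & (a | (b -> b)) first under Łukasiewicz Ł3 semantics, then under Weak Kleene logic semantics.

In Łukasiewicz Ł3: a & b = False & ½ = False
b & b = ½ & ½ = ½
(a & b) | (b & b) = False | ½ = ½
b -> b = ½ -> ½ = True  [min(1, 1−½+½)]
a | (b -> b) = False | True = True
((a & b) | (b & b)) & (a | (b -> b)) = ½ & True = ½
In Weak Kleene logic: a & b = False & ½ = ½
b & b = ½ & ½ = ½
(a & b) | (b & b) = ½ | ½ = ½
b -> b = ½ -> ½ = ½  [any arg is the third value ⇒ result is the third value]
a | (b -> b) = False | ½ = ½
((a & b) | (b & b)) & (a | (b -> b)) = ½ & ½ = ½

½; ½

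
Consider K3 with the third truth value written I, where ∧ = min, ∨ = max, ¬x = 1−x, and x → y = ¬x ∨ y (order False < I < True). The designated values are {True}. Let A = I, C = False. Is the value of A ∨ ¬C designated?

¬C = ¬False = True
A ∨ ¬C = I ∨ True = True
True ∈ {True}.

Yes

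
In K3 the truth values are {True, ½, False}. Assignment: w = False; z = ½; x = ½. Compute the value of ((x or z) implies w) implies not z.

x or z = ½ or ½ = ½
(x or z) implies w = ½ implies False = ½  [not ½ or False]
not z = not ½ = ½
((x or z) implies w) implies not z = ½ implies ½ = ½

½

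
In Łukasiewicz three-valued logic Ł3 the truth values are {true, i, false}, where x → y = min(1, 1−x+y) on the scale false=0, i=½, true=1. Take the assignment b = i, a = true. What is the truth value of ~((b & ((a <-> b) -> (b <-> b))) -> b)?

false

a <-> b = true <-> i = i  [1 − |1−½|]
b <-> b = i <-> i = true
(a <-> b) -> (b <-> b) = i -> true = true
b & ((a <-> b) -> (b <-> b)) = i & true = i
(b & ((a <-> b) -> (b <-> b))) -> b = i -> i = true
~((b & ((a <-> b) -> (b <-> b))) -> b) = ~true = false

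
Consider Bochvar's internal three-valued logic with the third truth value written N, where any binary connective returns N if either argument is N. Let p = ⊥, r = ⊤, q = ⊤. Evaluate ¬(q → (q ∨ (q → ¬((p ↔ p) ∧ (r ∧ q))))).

p ↔ p = ⊥ ↔ ⊥ = ⊤
r ∧ q = ⊤ ∧ ⊤ = ⊤
(p ↔ p) ∧ (r ∧ q) = ⊤ ∧ ⊤ = ⊤
¬((p ↔ p) ∧ (r ∧ q)) = ¬⊤ = ⊥
q → ¬((p ↔ p) ∧ (r ∧ q)) = ⊤ → ⊥ = ⊥
q ∨ (q → ¬((p ↔ p) ∧ (r ∧ q))) = ⊤ ∨ ⊥ = ⊤
q → (q ∨ (q → ¬((p ↔ p) ∧ (r ∧ q)))) = ⊤ → ⊤ = ⊤
¬(q → (q ∨ (q → ¬((p ↔ p) ∧ (r ∧ q))))) = ¬⊤ = ⊥

⊥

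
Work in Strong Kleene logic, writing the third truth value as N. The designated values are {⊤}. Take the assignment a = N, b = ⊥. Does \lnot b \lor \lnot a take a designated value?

\lnot b = \lnot ⊥ = ⊤
\lnot a = \lnot N = N
\lnot b \lor \lnot a = ⊤ \lor N = ⊤
⊤ ∈ {⊤}.

Yes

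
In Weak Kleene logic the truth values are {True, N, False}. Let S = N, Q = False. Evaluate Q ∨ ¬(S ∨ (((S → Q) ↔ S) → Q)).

N

S → Q = N → False = N  [any arg is the third value ⇒ result is the third value]
(S → Q) ↔ S = N ↔ N = N
((S → Q) ↔ S) → Q = N → False = N
S ∨ (((S → Q) ↔ S) → Q) = N ∨ N = N
¬(S ∨ (((S → Q) ↔ S) → Q)) = ¬N = N
Q ∨ ¬(S ∨ (((S → Q) ↔ S) → Q)) = False ∨ N = N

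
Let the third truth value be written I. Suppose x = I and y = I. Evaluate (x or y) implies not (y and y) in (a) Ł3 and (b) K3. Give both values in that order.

1; I

In Ł3: x or y = I or I = I
y and y = I and I = I
not (y and y) = not I = I
(x or y) implies not (y and y) = I implies I = 1
In K3: x or y = I or I = I
y and y = I and I = I
not (y and y) = not I = I
(x or y) implies not (y and y) = I implies I = I  [not I or I]
They differ because Ł3 and K3 treat I differently under implication.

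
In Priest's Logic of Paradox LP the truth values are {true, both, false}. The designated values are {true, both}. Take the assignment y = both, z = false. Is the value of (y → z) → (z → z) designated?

Yes

y → z = both → false = both  [¬both ∨ false]
z → z = false → false = true
(y → z) → (z → z) = both → true = true
true ∈ {true, both}.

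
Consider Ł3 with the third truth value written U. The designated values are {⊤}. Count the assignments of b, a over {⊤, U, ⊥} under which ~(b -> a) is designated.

1

Designated under: (b=⊤, a=⊥).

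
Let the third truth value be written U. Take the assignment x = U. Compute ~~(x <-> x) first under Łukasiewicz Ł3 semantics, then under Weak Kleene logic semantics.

In Łukasiewicz Ł3: x <-> x = U <-> U = T  [1 − |½−½|]
~(x <-> x) = ~T = F
~~(x <-> x) = ~F = T
In Weak Kleene logic: x <-> x = U <-> U = U
~(x <-> x) = ~U = U
~~(x <-> x) = ~U = U
They differ because Łukasiewicz Ł3 and Weak Kleene logic treat U differently under the binary connectives.

T; U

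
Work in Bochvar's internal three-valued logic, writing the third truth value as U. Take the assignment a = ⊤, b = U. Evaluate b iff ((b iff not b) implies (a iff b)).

not b = not U = U
b iff not b = U iff U = U
a iff b = ⊤ iff U = U
(b iff not b) implies (a iff b) = U implies U = U  [any arg is the third value ⇒ result is the third value]
b iff ((b iff not b) implies (a iff b)) = U iff U = U

U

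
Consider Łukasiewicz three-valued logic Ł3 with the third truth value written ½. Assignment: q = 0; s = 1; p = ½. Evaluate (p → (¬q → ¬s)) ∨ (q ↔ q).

1

¬q = ¬0 = 1
¬s = ¬1 = 0
¬q → ¬s = 1 → 0 = 0
p → (¬q → ¬s) = ½ → 0 = ½  [min(1, 1−½+0)]
q ↔ q = 0 ↔ 0 = 1
(p → (¬q → ¬s)) ∨ (q ↔ q) = ½ ∨ 1 = 1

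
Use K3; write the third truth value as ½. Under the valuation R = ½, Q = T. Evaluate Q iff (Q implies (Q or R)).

Q or R = T or ½ = T
Q implies (Q or R) = T implies T = T
Q iff (Q implies (Q or R)) = T iff T = T

T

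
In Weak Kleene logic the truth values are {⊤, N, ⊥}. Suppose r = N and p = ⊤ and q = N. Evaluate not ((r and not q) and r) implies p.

N

not q = not N = N
r and not q = N and N = N
(r and not q) and r = N and N = N
not ((r and not q) and r) = not N = N
not ((r and not q) and r) implies p = N implies ⊤ = N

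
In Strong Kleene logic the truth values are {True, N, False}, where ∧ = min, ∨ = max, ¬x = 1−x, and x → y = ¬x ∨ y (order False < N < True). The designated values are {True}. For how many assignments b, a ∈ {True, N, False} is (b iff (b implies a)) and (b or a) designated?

Designated under: (b=True, a=True).

1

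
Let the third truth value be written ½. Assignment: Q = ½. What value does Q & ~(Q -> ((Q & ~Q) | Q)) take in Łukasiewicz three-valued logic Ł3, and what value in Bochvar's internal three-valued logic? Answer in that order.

In Łukasiewicz three-valued logic Ł3: ~Q = ~½ = ½
Q & ~Q = ½ & ½ = ½
(Q & ~Q) | Q = ½ | ½ = ½
Q -> ((Q & ~Q) | Q) = ½ -> ½ = true  [min(1, 1−½+½)]
~(Q -> ((Q & ~Q) | Q)) = ~true = false
Q & ~(Q -> ((Q & ~Q) | Q)) = ½ & false = false
In Bochvar's internal three-valued logic: ~Q = ~½ = ½
Q & ~Q = ½ & ½ = ½
(Q & ~Q) | Q = ½ | ½ = ½
Q -> ((Q & ~Q) | Q) = ½ -> ½ = ½  [any arg is the third value ⇒ result is the third value]
~(Q -> ((Q & ~Q) | Q)) = ~½ = ½
Q & ~(Q -> ((Q & ~Q) | Q)) = ½ & ½ = ½
They differ because Łukasiewicz three-valued logic Ł3 and Bochvar's internal three-valued logic treat ½ differently under the binary connectives.

false; ½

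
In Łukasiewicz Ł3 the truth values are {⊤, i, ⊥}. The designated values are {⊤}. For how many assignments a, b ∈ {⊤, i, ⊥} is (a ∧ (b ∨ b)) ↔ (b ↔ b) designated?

Designated under: (a=⊤, b=⊤).

1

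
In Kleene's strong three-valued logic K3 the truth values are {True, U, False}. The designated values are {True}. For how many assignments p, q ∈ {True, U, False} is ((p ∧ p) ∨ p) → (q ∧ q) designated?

5

Of the 9 assignments, 5 give a value in {True}.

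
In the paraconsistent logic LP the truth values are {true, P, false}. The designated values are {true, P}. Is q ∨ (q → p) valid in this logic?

Every assignment of q, p over {true, P, false} gives a value in {true, P}.
In particular, with q=P, p=P: q ∨ (q → p) = P.

Yes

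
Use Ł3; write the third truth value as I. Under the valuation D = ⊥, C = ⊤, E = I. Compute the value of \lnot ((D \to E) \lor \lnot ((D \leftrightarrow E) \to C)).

⊥

D \to E = ⊥ \to I = ⊤  [min(1, 1−0+½)]
D \leftrightarrow E = ⊥ \leftrightarrow I = I
(D \leftrightarrow E) \to C = I \to ⊤ = ⊤
\lnot ((D \leftrightarrow E) \to C) = \lnot ⊤ = ⊥
(D \to E) \lor \lnot ((D \leftrightarrow E) \to C) = ⊤ \lor ⊥ = ⊤
\lnot ((D \to E) \lor \lnot ((D \leftrightarrow E) \to C)) = \lnot ⊤ = ⊥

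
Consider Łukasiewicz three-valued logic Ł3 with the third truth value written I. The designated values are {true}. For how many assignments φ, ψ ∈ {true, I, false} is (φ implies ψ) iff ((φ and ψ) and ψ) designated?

Designated under: (φ=true, ψ=true); (φ=true, ψ=I); (φ=true, ψ=false).

3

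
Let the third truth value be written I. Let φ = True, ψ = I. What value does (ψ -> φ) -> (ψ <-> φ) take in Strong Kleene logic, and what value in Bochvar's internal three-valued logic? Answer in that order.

I; I

In Strong Kleene logic: ψ -> φ = I -> True = True
ψ <-> φ = I <-> True = I
(ψ -> φ) -> (ψ <-> φ) = True -> I = I
In Bochvar's internal three-valued logic: ψ -> φ = I -> True = I  [any arg is the third value ⇒ result is the third value]
ψ <-> φ = I <-> True = I
(ψ -> φ) -> (ψ <-> φ) = I -> I = I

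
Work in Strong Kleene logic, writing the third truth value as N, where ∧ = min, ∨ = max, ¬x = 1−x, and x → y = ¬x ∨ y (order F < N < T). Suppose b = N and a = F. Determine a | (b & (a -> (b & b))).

b & b = N & N = N
a -> (b & b) = F -> N = T
b & (a -> (b & b)) = N & T = N
a | (b & (a -> (b & b))) = F | N = N

N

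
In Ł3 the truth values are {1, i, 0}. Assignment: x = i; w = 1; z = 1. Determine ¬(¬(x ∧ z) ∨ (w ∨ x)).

0

x ∧ z = i ∧ 1 = i
¬(x ∧ z) = ¬i = i
w ∨ x = 1 ∨ i = 1
¬(x ∧ z) ∨ (w ∨ x) = i ∨ 1 = 1
¬(¬(x ∧ z) ∨ (w ∨ x)) = ¬1 = 0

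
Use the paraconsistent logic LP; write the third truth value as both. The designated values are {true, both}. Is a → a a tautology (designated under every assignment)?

Yes

Every assignment of a over {true, both, false} gives a value in {true, both}.
In particular, with a=both: a → a = both.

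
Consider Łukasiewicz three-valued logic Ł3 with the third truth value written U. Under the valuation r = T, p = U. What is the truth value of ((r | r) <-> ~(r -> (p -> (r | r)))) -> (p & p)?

r | r = T | T = T
r | r = T | T = T
p -> (r | r) = U -> T = T  [min(1, 1−½+1)]
r -> (p -> (r | r)) = T -> T = T
~(r -> (p -> (r | r))) = ~T = F
(r | r) <-> ~(r -> (p -> (r | r))) = T <-> F = F
p & p = U & U = U
((r | r) <-> ~(r -> (p -> (r | r)))) -> (p & p) = F -> U = T

T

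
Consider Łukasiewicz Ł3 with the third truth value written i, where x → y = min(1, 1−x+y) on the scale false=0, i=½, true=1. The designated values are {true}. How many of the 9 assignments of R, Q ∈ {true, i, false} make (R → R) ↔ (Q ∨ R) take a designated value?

5

Of the 9 assignments, 5 give a value in {true}.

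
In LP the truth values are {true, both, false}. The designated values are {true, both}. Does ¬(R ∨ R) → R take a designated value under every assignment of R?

No

Countermodel: R=false gives false, which is not designated.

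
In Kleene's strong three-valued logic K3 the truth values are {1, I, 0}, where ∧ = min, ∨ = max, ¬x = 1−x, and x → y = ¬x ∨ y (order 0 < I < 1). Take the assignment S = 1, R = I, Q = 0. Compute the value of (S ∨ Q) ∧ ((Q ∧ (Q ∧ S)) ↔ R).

I

S ∨ Q = 1 ∨ 0 = 1
Q ∧ S = 0 ∧ 1 = 0
Q ∧ (Q ∧ S) = 0 ∧ 0 = 0
(Q ∧ (Q ∧ S)) ↔ R = 0 ↔ I = I
(S ∨ Q) ∧ ((Q ∧ (Q ∧ S)) ↔ R) = 1 ∧ I = I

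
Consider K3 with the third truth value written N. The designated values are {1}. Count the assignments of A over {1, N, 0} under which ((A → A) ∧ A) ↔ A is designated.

A=1: 1 ✓
A=N: N ·
A=0: 1 ✓

2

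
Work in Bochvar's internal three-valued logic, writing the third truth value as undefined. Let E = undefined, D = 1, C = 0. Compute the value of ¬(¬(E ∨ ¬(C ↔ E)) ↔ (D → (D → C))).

undefined

C ↔ E = 0 ↔ undefined = undefined
¬(C ↔ E) = ¬undefined = undefined
E ∨ ¬(C ↔ E) = undefined ∨ undefined = undefined
¬(E ∨ ¬(C ↔ E)) = ¬undefined = undefined
D → C = 1 → 0 = 0
D → (D → C) = 1 → 0 = 0
¬(E ∨ ¬(C ↔ E)) ↔ (D → (D → C)) = undefined ↔ 0 = undefined
¬(¬(E ∨ ¬(C ↔ E)) ↔ (D → (D → C))) = ¬undefined = undefined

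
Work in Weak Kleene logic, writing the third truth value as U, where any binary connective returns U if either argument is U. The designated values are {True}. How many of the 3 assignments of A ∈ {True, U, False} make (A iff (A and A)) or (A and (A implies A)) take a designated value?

2

A=True: True ✓
A=U: U ·
A=False: True ✓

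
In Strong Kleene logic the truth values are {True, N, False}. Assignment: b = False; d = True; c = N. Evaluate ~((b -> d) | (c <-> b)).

b -> d = False -> True = True
c <-> b = N <-> False = N
(b -> d) | (c <-> b) = True | N = True
~((b -> d) | (c <-> b)) = ~True = False

False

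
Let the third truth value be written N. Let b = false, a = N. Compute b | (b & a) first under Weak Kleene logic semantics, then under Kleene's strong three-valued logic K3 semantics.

In Weak Kleene logic: b & a = false & N = N
b | (b & a) = false | N = N
In Kleene's strong three-valued logic K3: b & a = false & N = false
b | (b & a) = false | false = false
They differ because Weak Kleene logic and Kleene's strong three-valued logic K3 treat N differently under the binary connectives.

N; false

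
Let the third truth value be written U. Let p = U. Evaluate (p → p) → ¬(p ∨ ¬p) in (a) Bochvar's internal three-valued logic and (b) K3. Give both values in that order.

U; U

In Bochvar's internal three-valued logic: p → p = U → U = U  [any arg is the third value ⇒ result is the third value]
¬p = ¬U = U
p ∨ ¬p = U ∨ U = U
¬(p ∨ ¬p) = ¬U = U
(p → p) → ¬(p ∨ ¬p) = U → U = U
In K3: p → p = U → U = U  [¬U ∨ U]
¬p = ¬U = U
p ∨ ¬p = U ∨ U = U
¬(p ∨ ¬p) = ¬U = U
(p → p) → ¬(p ∨ ¬p) = U → U = U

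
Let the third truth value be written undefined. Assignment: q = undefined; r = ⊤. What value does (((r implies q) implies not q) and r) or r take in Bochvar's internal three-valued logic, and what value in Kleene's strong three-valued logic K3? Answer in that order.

In Bochvar's internal three-valued logic: r implies q = ⊤ implies undefined = undefined  [any arg is the third value ⇒ result is the third value]
not q = not undefined = undefined
(r implies q) implies not q = undefined implies undefined = undefined
((r implies q) implies not q) and r = undefined and ⊤ = undefined
(((r implies q) implies not q) and r) or r = undefined or ⊤ = undefined
In Kleene's strong three-valued logic K3: r implies q = ⊤ implies undefined = undefined  [not ⊤ or undefined]
not q = not undefined = undefined
(r implies q) implies not q = undefined implies undefined = undefined
((r implies q) implies not q) and r = undefined and ⊤ = undefined
(((r implies q) implies not q) and r) or r = undefined or ⊤ = ⊤
They differ because Bochvar's internal three-valued logic and Kleene's strong three-valued logic K3 treat undefined differently under the binary connectives.

undefined; ⊤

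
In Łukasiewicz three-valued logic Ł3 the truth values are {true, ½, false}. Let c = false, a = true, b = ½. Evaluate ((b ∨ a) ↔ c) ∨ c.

b ∨ a = ½ ∨ true = true
(b ∨ a) ↔ c = true ↔ false = false
((b ∨ a) ↔ c) ∨ c = false ∨ false = false

false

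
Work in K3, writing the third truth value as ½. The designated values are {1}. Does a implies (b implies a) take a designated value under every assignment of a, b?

No

Countermodel: a=½, b=1 gives ½, which is not designated.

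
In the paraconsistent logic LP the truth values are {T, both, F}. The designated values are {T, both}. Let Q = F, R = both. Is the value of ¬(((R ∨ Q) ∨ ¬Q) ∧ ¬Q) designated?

R ∨ Q = both ∨ F = both
¬Q = ¬F = T
(R ∨ Q) ∨ ¬Q = both ∨ T = T
¬Q = ¬F = T
((R ∨ Q) ∨ ¬Q) ∧ ¬Q = T ∧ T = T
¬(((R ∨ Q) ∨ ¬Q) ∧ ¬Q) = ¬T = F
F ∉ {T, both}.

No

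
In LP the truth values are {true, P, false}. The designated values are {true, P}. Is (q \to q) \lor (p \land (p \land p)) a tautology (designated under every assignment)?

Every assignment of q, p over {true, P, false} gives a value in {true, P}.
In particular, with q=P, p=P: (q \to q) \lor (p \land (p \land p)) = P.

Yes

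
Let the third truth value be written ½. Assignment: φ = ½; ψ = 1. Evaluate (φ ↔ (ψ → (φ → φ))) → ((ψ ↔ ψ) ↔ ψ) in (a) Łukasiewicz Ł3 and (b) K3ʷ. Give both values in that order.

1; ½

In Łukasiewicz Ł3: φ → φ = ½ → ½ = 1  [min(1, 1−½+½)]
ψ → (φ → φ) = 1 → 1 = 1
φ ↔ (ψ → (φ → φ)) = ½ ↔ 1 = ½
ψ ↔ ψ = 1 ↔ 1 = 1
(ψ ↔ ψ) ↔ ψ = 1 ↔ 1 = 1
(φ ↔ (ψ → (φ → φ))) → ((ψ ↔ ψ) ↔ ψ) = ½ → 1 = 1
In K3ʷ: φ → φ = ½ → ½ = ½  [any arg is the third value ⇒ result is the third value]
ψ → (φ → φ) = 1 → ½ = ½
φ ↔ (ψ → (φ → φ)) = ½ ↔ ½ = ½
ψ ↔ ψ = 1 ↔ 1 = 1
(ψ ↔ ψ) ↔ ψ = 1 ↔ 1 = 1
(φ ↔ (ψ → (φ → φ))) → ((ψ ↔ ψ) ↔ ψ) = ½ → 1 = ½
They differ because Łukasiewicz Ł3 and K3ʷ treat ½ differently under the binary connectives.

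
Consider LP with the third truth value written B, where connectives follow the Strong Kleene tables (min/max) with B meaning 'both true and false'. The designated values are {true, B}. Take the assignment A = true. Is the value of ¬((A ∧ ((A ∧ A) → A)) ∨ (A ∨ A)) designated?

A ∧ A = true ∧ true = true
(A ∧ A) → A = true → true = true
A ∧ ((A ∧ A) → A) = true ∧ true = true
A ∨ A = true ∨ true = true
(A ∧ ((A ∧ A) → A)) ∨ (A ∨ A) = true ∨ true = true
¬((A ∧ ((A ∧ A) → A)) ∨ (A ∨ A)) = ¬true = false
false ∉ {true, B}.

No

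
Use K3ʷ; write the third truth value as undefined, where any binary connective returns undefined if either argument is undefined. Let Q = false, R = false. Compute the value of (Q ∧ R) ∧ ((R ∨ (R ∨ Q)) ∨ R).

Q ∧ R = false ∧ false = false
R ∨ Q = false ∨ false = false
R ∨ (R ∨ Q) = false ∨ false = false
(R ∨ (R ∨ Q)) ∨ R = false ∨ false = false
(Q ∧ R) ∧ ((R ∨ (R ∨ Q)) ∨ R) = false ∧ false = false

false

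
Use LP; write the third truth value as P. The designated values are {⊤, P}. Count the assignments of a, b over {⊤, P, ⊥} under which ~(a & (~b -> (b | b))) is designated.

Of the 9 assignments, 8 give a value in {⊤, P}.

8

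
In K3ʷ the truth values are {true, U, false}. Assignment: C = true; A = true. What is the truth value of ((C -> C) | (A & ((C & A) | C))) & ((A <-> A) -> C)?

C -> C = true -> true = true
C & A = true & true = true
(C & A) | C = true | true = true
A & ((C & A) | C) = true & true = true
(C -> C) | (A & ((C & A) | C)) = true | true = true
A <-> A = true <-> true = true
(A <-> A) -> C = true -> true = true
((C -> C) | (A & ((C & A) | C))) & ((A <-> A) -> C) = true & true = true

true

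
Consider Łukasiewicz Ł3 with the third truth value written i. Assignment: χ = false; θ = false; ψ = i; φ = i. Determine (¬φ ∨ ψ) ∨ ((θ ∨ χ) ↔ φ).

i

¬φ = ¬i = i
¬φ ∨ ψ = i ∨ i = i
θ ∨ χ = false ∨ false = false
(θ ∨ χ) ↔ φ = false ↔ i = i
(¬φ ∨ ψ) ∨ ((θ ∨ χ) ↔ φ) = i ∨ i = i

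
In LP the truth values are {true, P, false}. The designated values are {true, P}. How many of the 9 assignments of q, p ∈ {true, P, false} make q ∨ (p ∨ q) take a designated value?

Of the 9 assignments, 8 give a value in {true, P}.

8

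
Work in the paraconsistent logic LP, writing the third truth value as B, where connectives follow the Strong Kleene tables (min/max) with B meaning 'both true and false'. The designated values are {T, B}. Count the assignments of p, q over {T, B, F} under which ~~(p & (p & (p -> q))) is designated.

5

Of the 9 assignments, 5 give a value in {T, B}.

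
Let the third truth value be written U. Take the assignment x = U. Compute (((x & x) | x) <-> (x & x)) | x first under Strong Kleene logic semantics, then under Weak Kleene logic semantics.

In Strong Kleene logic: x & x = U & U = U
(x & x) | x = U | U = U
x & x = U & U = U
((x & x) | x) <-> (x & x) = U <-> U = U
(((x & x) | x) <-> (x & x)) | x = U | U = U
In Weak Kleene logic: x & x = U & U = U
(x & x) | x = U | U = U
x & x = U & U = U
((x & x) | x) <-> (x & x) = U <-> U = U
(((x & x) | x) <-> (x & x)) | x = U | U = U

U; U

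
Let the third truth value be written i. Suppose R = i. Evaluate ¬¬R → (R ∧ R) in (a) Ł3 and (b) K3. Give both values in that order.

In Ł3: ¬R = ¬i = i
¬¬R = ¬i = i
R ∧ R = i ∧ i = i
¬¬R → (R ∧ R) = i → i = true  [min(1, 1−½+½)]
In K3: ¬R = ¬i = i
¬¬R = ¬i = i
R ∧ R = i ∧ i = i
¬¬R → (R ∧ R) = i → i = i  [¬i ∨ i]
They differ because Ł3 and K3 treat i differently under implication.

true; i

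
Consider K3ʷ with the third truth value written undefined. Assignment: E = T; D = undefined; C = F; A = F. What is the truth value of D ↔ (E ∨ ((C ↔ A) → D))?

C ↔ A = F ↔ F = T
(C ↔ A) → D = T → undefined = undefined  [any arg is the third value ⇒ result is the third value]
E ∨ ((C ↔ A) → D) = T ∨ undefined = undefined
D ↔ (E ∨ ((C ↔ A) → D)) = undefined ↔ undefined = undefined

undefined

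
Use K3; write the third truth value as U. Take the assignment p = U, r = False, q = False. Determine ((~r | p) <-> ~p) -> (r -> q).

True

~r = ~False = True
~r | p = True | U = True
~p = ~U = U
(~r | p) <-> ~p = True <-> U = U
r -> q = False -> False = True
((~r | p) <-> ~p) -> (r -> q) = U -> True = True  [~U | True]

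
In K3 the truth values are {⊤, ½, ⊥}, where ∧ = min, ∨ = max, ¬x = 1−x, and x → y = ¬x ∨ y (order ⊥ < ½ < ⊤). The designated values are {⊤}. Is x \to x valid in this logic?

No

Countermodel: x=½ gives ½, which is not designated.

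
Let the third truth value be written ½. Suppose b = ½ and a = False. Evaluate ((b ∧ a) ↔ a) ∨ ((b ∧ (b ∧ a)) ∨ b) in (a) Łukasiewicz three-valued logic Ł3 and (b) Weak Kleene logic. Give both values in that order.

True; ½

In Łukasiewicz three-valued logic Ł3: b ∧ a = ½ ∧ False = False
(b ∧ a) ↔ a = False ↔ False = True
b ∧ a = ½ ∧ False = False
b ∧ (b ∧ a) = ½ ∧ False = False
(b ∧ (b ∧ a)) ∨ b = False ∨ ½ = ½
((b ∧ a) ↔ a) ∨ ((b ∧ (b ∧ a)) ∨ b) = True ∨ ½ = True
In Weak Kleene logic: b ∧ a = ½ ∧ False = ½
(b ∧ a) ↔ a = ½ ↔ False = ½
b ∧ a = ½ ∧ False = ½
b ∧ (b ∧ a) = ½ ∧ ½ = ½
(b ∧ (b ∧ a)) ∨ b = ½ ∨ ½ = ½
((b ∧ a) ↔ a) ∨ ((b ∧ (b ∧ a)) ∨ b) = ½ ∨ ½ = ½
They differ because Łukasiewicz three-valued logic Ł3 and Weak Kleene logic treat ½ differently under the binary connectives.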